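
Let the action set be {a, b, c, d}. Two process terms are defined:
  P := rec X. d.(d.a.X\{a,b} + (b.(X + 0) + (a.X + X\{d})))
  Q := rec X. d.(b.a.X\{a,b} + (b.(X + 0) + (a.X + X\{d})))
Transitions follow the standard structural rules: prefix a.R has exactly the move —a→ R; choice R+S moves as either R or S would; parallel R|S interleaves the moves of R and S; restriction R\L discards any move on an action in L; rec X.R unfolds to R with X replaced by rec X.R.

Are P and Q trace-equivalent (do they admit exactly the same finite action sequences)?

LTS(P): 7 reachable states
  u0 = rec X. d.(d.a.X\{a,b} + (b.(X + 0) + (a.X + X\{d}))) | ··d··> u1
  u1 = d.a.(rec X. d.(d.a.X\{a,b} + (b.(X + 0) + (a.X + X\{d}))))\{a,b} + (b.((rec X. d.(d.a.X\{a,b} + (b.(X + 0) + (a.X + X\{d})))) + 0) + (a.(rec X. d.(d.a.X\{a,b} + (b.(X + 0) + (a.X + X\{d})))) + (rec X. d.(d.a.X\{a,b} + (b.(X + 0) + (a.X + X\{d}))))\{d})) | ··a··> u0, ··b··> u2, ··d··> u3
  u2 = (rec X. d.(d.a.X\{a,b} + (b.(X + 0) + (a.X + X\{d})))) + 0 | ··d··> u1
  u3 = a.(rec X. d.(d.a.X\{a,b} + (b.(X + 0) + (a.X + X\{d}))))\{a,b} | ··a··> u4
  u4 = (rec X. d.(d.a.X\{a,b} + (b.(X + 0) + (a.X + X\{d}))))\{a,b} | ··d··> u5
  u5 = (d.a.(rec X. d.(d.a.X\{a,b} + (b.(X + 0) + (a.X + X\{d}))))\{a,b} + (b.((rec X. d.(d.a.X\{a,b} + (b.(X + 0) + (a.X + X\{d})))) + 0) + (a.(rec X. d.(d.a.X\{a,b} + (b.(X + 0) + (a.X + X\{d})))) + (rec X. d.(d.a.X\{a,b} + (b.(X + 0) + (a.X + X\{d}))))\{d})))\{a,b} | ··d··> u6
  u6 = (a.(rec X. d.(d.a.X\{a,b} + (b.(X + 0) + (a.X + X\{d}))))\{a,b})\{a,b} | ∅
LTS(Q): 6 reachable states
  v0 = rec X. d.(b.a.X\{a,b} + (b.(X + 0) + (a.X + X\{d}))) | ··d··> v1
  v1 = b.a.(rec X. d.(b.a.X\{a,b} + (b.(X + 0) + (a.X + X\{d}))))\{a,b} + (b.((rec X. d.(b.a.X\{a,b} + (b.(X + 0) + (a.X + X\{d})))) + 0) + (a.(rec X. d.(b.a.X\{a,b} + (b.(X + 0) + (a.X + X\{d})))) + (rec X. d.(b.a.X\{a,b} + (b.(X + 0) + (a.X + X\{d}))))\{d})) | ··a··> v0, ··b··> v2, ··b··> v3
  v2 = (rec X. d.(b.a.X\{a,b} + (b.(X + 0) + (a.X + X\{d})))) + 0 | ··d··> v1
  v3 = a.(rec X. d.(b.a.X\{a,b} + (b.(X + 0) + (a.X + X\{d}))))\{a,b} | ··a··> v4
  v4 = (rec X. d.(b.a.X\{a,b} + (b.(X + 0) + (a.X + X\{d}))))\{a,b} | ··d··> v5
  v5 = (b.a.(rec X. d.(b.a.X\{a,b} + (b.(X + 0) + (a.X + X\{d}))))\{a,b} + (b.((rec X. d.(b.a.X\{a,b} + (b.(X + 0) + (a.X + X\{d})))) + 0) + (a.(rec X. d.(b.a.X\{a,b} + (b.(X + 0) + (a.X + X\{d})))) + (rec X. d.(b.a.X\{a,b} + (b.(X + 0) + (a.X + X\{d}))))\{d})))\{a,b} | ∅
Trace ⟨dd⟩ through P, begin at {u0}:
  after d @ step 1: {u1}
  after d @ step 2: {u3}
  — P admits the full trace.
Trace ⟨dd⟩ through Q, begin at {v0}:
  after d @ step 1: {v1}
  after d @ step 2: no successor for Q

trace-distinct — witness ⟨dd⟩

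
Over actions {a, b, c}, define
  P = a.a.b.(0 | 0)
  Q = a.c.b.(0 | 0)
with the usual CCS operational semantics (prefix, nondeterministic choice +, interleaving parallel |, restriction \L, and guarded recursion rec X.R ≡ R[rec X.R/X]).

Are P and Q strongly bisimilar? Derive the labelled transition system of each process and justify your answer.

P's transition system — 4 states:
  s0 = a.a.b.(0 | 0) ⊢ -a-> s1
  s1 = a.b.(0 | 0) ⊢ -a-> s2
  s2 = b.(0 | 0) ⊢ -b-> s3
  s3 = 0 | 0 ⊢ ·
Q's transition system — 4 states:
  t0 = a.c.b.(0 | 0) ⊢ -a-> t1
  t1 = c.b.(0 | 0) ⊢ -c-> t2
  t2 = b.(0 | 0) ⊢ -b-> t3
  t3 = 0 | 0 ⊢ ·
Partition-refinement fixed point:
  B0 = {s0}
  B1 = {s1}
  B2 = {s2, t2}
  B3 = {s3, t3}
  B4 = {t0}
  B5 = {t1}
s0 ∈ B0, t0 ∈ B4 → different blocks

not bisimilar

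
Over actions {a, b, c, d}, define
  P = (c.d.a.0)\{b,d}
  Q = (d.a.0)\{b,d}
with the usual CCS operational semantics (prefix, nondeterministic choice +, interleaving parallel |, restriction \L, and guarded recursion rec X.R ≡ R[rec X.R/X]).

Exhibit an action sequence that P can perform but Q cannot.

c

LTS(P): 2 reachable states
  s0 = (c.d.a.0)\{b,d} | ··c··> s1
  s1 = (d.a.0)\{b,d} | deadlocked
LTS(Q): 1 reachable states
  t0 = (d.a.0)\{b,d} | deadlocked
Executing c from P (initial set {s0}):
  [1] c ⇒ {s1}
  ✓ P
Executing c from Q (initial set {t0}):
  [1] c ⇒ no successor for Q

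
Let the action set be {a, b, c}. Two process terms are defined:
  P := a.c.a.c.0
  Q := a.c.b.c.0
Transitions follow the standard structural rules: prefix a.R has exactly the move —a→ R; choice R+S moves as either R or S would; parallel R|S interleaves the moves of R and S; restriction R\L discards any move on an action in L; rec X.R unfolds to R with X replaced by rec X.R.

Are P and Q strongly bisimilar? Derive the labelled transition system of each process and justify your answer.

not bisimilar

LTS(P): 5 reachable states
  p0 = a.c.a.c.0 | ··a··> p1
  p1 = c.a.c.0 | ··c··> p2
  p2 = a.c.0 | ··a··> p3
  p3 = c.0 | ··c··> p4
  p4 = 0 | deadlocked
LTS(Q): 5 reachable states
  q0 = a.c.b.c.0 | ··a··> q1
  q1 = c.b.c.0 | ··c··> q2
  q2 = b.c.0 | ··b··> q3
  q3 = c.0 | ··c··> q4
  q4 = 0 | deadlocked
Coarsest stable partition (strong bisimilarity classes):
  B0 = {p0}
  B1 = {p1}
  B2 = {p2}
  B3 = {p3, q3}
  B4 = {p4, q4}
  B5 = {q0}
  B6 = {q1}
  B7 = {q2}
p0 ∈ B0, q0 ∈ B5 → different blocks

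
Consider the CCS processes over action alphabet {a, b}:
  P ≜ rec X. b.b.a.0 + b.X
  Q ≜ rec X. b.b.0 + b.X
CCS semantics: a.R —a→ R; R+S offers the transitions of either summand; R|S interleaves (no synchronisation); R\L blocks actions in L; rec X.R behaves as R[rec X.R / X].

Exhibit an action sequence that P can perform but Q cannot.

bba

LTS(P): 4 reachable states
  p0 = rec X. b.b.a.0 + b.X | --b--▸ p0, --b--▸ p1
  p1 = b.a.0 | --b--▸ p2
  p2 = a.0 | --a--▸ p3
  p3 = 0 | ∅
LTS(Q): 3 reachable states
  q0 = rec X. b.b.0 + b.X | --b--▸ q0, --b--▸ q1
  q1 = b.0 | --b--▸ q2
  q2 = 0 | ∅
Run σ = ⟨bba⟩ on P: start {p0}
  [1] b ⇒ {p0, p1}
  [2] b ⇒ {p0, p1, p2}
  [3] a ⇒ {p3}
  ✓ P
Run σ = ⟨bba⟩ on Q: start {q0}
  [1] b ⇒ {q0, q1}
  [2] b ⇒ {q0, q1, q2}
  [3] a ⇒ ∅ (Q stuck)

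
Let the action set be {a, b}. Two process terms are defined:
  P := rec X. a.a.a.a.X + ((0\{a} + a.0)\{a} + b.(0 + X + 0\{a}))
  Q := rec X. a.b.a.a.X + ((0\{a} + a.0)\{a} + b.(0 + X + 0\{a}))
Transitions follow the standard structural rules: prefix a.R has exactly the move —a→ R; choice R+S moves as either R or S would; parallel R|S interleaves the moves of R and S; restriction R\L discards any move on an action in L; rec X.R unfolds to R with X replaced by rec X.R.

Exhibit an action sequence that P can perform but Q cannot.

aa

P's transition system — 5 states:
  p0 = rec X. a.a.a.a.X + ((0\{a} + a.0)\{a} + b.(0 + X + 0\{a})) :: ··a··> p1, ··b··> p2
  p1 = a.a.a.(rec X. a.a.a.a.X + ((0\{a} + a.0)\{a} + b.(0 + X + 0\{a}))) :: ··a··> p3
  p2 = 0 + (rec X. a.a.a.a.X + ((0\{a} + a.0)\{a} + b.(0 + X + 0\{a}))) + 0\{a} :: ··a··> p1, ··b··> p2
  p3 = a.a.(rec X. a.a.a.a.X + ((0\{a} + a.0)\{a} + b.(0 + X + 0\{a}))) :: ··a··> p4
  p4 = a.(rec X. a.a.a.a.X + ((0\{a} + a.0)\{a} + b.(0 + X + 0\{a}))) :: ··a··> p0
Q's transition system — 5 states:
  q0 = rec X. a.b.a.a.X + ((0\{a} + a.0)\{a} + b.(0 + X + 0\{a})) :: ··a··> q1, ··b··> q2
  q1 = b.a.a.(rec X. a.b.a.a.X + ((0\{a} + a.0)\{a} + b.(0 + X + 0\{a}))) :: ··b··> q3
  q2 = 0 + (rec X. a.b.a.a.X + ((0\{a} + a.0)\{a} + b.(0 + X + 0\{a}))) + 0\{a} :: ··a··> q1, ··b··> q2
  q3 = a.a.(rec X. a.b.a.a.X + ((0\{a} + a.0)\{a} + b.(0 + X + 0\{a}))) :: ··a··> q4
  q4 = a.(rec X. a.b.a.a.X + ((0\{a} + a.0)\{a} + b.(0 + X + 0\{a}))) :: ··a··> q0
Executing aa from P (initial set {p0}):
  step 1 (a): {p1}
  step 2 (a): {p3}
  ✓ P
Executing aa from Q (initial set {q0}):
  step 1 (a): {q1}
  step 2 (a): no successor for Q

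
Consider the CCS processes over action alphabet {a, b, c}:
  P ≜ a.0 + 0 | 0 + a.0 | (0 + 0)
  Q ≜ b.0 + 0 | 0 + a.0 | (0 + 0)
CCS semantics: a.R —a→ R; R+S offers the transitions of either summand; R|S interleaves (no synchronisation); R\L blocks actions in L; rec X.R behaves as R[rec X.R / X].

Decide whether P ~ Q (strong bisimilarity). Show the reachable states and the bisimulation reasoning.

P ≁ Q

Reachable graph of P (3 states):
  s0 = a.0 + 0 | 0 + a.0 | (0 + 0) → --a--▸ s1, --a--▸ s2
  s1 = 0 → deadlocked
  s2 = 0 | (0 + 0) → deadlocked
Reachable graph of Q (3 states):
  t0 = b.0 + 0 | 0 + a.0 | (0 + 0) → --a--▸ t1, --b--▸ t2
  t1 = 0 | (0 + 0) → deadlocked
  t2 = 0 → deadlocked
Partition-refinement fixed point:
  B0 = {s0}
  B1 = {s1, s2, t1, t2}
  B2 = {t0}
s0 ∈ B0, t0 ∈ B2 → different blocks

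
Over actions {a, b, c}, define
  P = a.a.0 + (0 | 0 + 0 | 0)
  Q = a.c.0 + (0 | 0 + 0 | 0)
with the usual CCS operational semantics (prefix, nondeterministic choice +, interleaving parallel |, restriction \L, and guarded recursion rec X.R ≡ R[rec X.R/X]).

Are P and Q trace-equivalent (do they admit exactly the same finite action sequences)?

Reachable graph of P (3 states):
  m0 = a.a.0 + (0 | 0 + 0 | 0) | -a-> m1
  m1 = a.0 | -a-> m2
  m2 = 0 | stopped
Reachable graph of Q (3 states):
  n0 = a.c.0 + (0 | 0 + 0 | 0) | -a-> n1
  n1 = c.0 | -c-> n2
  n2 = 0 | stopped
Trace ⟨aa⟩ through P, begin at {m0}:
  step 1 (a): {m1}
  step 2 (a): {m2}
  — P admits the full trace.
Trace ⟨aa⟩ through Q, begin at {n0}:
  step 1 (a): {n1}
  step 2 (a): ∅  — Q cannot continue

NO — witness ⟨aa⟩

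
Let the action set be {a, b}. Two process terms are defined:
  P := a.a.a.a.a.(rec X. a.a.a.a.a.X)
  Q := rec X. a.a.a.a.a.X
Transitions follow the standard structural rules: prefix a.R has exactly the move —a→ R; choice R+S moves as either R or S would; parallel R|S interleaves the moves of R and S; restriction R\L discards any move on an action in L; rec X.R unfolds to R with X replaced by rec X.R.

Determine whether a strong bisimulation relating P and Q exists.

Reachable graph of P (6 states):
  s0 = a.a.a.a.a.(rec X. a.a.a.a.a.X) → -a-> s1
  s1 = a.a.a.a.(rec X. a.a.a.a.a.X) → -a-> s2
  s2 = a.a.a.(rec X. a.a.a.a.a.X) → -a-> s3
  s3 = a.a.(rec X. a.a.a.a.a.X) → -a-> s4
  s4 = a.(rec X. a.a.a.a.a.X) → -a-> s5
  s5 = rec X. a.a.a.a.a.X → -a-> s1
Reachable graph of Q (5 states):
  t0 = rec X. a.a.a.a.a.X → -a-> t1
  t1 = a.a.a.a.(rec X. a.a.a.a.a.X) → -a-> t2
  t2 = a.a.a.(rec X. a.a.a.a.a.X) → -a-> t3
  t3 = a.a.(rec X. a.a.a.a.a.X) → -a-> t4
  t4 = a.(rec X. a.a.a.a.a.X) → -a-> t0
Bisimilarity quotient blocks:
  B0 = {s0, s1, s2, s3, s4, s5, t0, t1, t2, t3, t4}
s0 ∈ B0, t0 ∈ B0 → same block

YES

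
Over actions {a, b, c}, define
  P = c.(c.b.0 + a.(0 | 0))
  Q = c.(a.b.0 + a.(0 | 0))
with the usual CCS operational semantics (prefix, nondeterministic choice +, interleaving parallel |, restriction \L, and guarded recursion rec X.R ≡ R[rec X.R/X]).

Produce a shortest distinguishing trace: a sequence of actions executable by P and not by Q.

P's transition system — 5 states:
  u0 = c.(c.b.0 + a.(0 | 0)) → —c→ u1
  u1 = c.b.0 + a.(0 | 0) → —a→ u2, —c→ u3
  u2 = 0 | 0 → stopped
  u3 = b.0 → —b→ u4
  u4 = 0 → stopped
Q's transition system — 5 states:
  v0 = c.(a.b.0 + a.(0 | 0)) → —c→ v1
  v1 = a.b.0 + a.(0 | 0) → —a→ v2, —a→ v3
  v2 = 0 | 0 → stopped
  v3 = b.0 → —b→ v4
  v4 = 0 → stopped
Executing cc from P (initial set {u0}):
  after c @ step 1: {u1}
  after c @ step 2: {u3}
  ✓ P
Executing cc from Q (initial set {v0}):
  after c @ step 1: {v1}
  after c @ step 2: ∅  — Q cannot continue

cc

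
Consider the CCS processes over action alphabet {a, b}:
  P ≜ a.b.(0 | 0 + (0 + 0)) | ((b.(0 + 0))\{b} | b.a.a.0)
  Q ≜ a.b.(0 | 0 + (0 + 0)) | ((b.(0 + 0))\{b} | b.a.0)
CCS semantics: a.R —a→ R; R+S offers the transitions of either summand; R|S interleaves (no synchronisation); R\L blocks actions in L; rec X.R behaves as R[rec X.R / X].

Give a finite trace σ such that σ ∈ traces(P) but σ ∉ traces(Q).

abaa

P's transition system — 12 states:
  u0 = a.b.(0 | 0 + (0 + 0)) | ((b.(0 + 0))\{b} | b.a.a.0) ⊢ ··a··> u1, ··b··> u2
  u1 = b.(0 | 0 + (0 + 0)) | ((b.(0 + 0))\{b} | b.a.a.0) ⊢ ··b··> u3, ··b··> u4
  u2 = a.b.(0 | 0 + (0 + 0)) | ((b.(0 + 0))\{b} | a.a.0) ⊢ ··a··> u4, ··a··> u5
  u3 = (0 | 0 + (0 + 0)) | ((b.(0 + 0))\{b} | b.a.a.0) ⊢ ··b··> u6
  u4 = b.(0 | 0 + (0 + 0)) | ((b.(0 + 0))\{b} | a.a.0) ⊢ ··a··> u7, ··b··> u6
  u5 = a.b.(0 | 0 + (0 + 0)) | ((b.(0 + 0))\{b} | a.0) ⊢ ··a··> u7, ··a··> u8
  u6 = (0 | 0 + (0 + 0)) | ((b.(0 + 0))\{b} | a.a.0) ⊢ ··a··> u9
  u7 = b.(0 | 0 + (0 + 0)) | ((b.(0 + 0))\{b} | a.0) ⊢ ··a··> u10, ··b··> u9
  u8 = a.b.(0 | 0 + (0 + 0)) | ((b.(0 + 0))\{b} | 0) ⊢ ··a··> u10
  u9 = (0 | 0 + (0 + 0)) | ((b.(0 + 0))\{b} | a.0) ⊢ ··a··> u11
  u10 = b.(0 | 0 + (0 + 0)) | ((b.(0 + 0))\{b} | 0) ⊢ ··b··> u11
  u11 = (0 | 0 + (0 + 0)) | ((b.(0 + 0))\{b} | 0) ⊢ (no moves)
Q's transition system — 9 states:
  v0 = a.b.(0 | 0 + (0 + 0)) | ((b.(0 + 0))\{b} | b.a.0) ⊢ ··a··> v1, ··b··> v2
  v1 = b.(0 | 0 + (0 + 0)) | ((b.(0 + 0))\{b} | b.a.0) ⊢ ··b··> v3, ··b··> v4
  v2 = a.b.(0 | 0 + (0 + 0)) | ((b.(0 + 0))\{b} | a.0) ⊢ ··a··> v4, ··a··> v5
  v3 = (0 | 0 + (0 + 0)) | ((b.(0 + 0))\{b} | b.a.0) ⊢ ··b··> v6
  v4 = b.(0 | 0 + (0 + 0)) | ((b.(0 + 0))\{b} | a.0) ⊢ ··a··> v7, ··b··> v6
  v5 = a.b.(0 | 0 + (0 + 0)) | ((b.(0 + 0))\{b} | 0) ⊢ ··a··> v7
  v6 = (0 | 0 + (0 + 0)) | ((b.(0 + 0))\{b} | a.0) ⊢ ··a··> v8
  v7 = b.(0 | 0 + (0 + 0)) | ((b.(0 + 0))\{b} | 0) ⊢ ··b··> v8
  v8 = (0 | 0 + (0 + 0)) | ((b.(0 + 0))\{b} | 0) ⊢ (no moves)
Run σ = ⟨abaa⟩ on P: start {u0}
  [1] a ⇒ {u1}
  [2] b ⇒ {u3, u4}
  [3] a ⇒ {u7}
  [4] a ⇒ {u10}
  P completes σ.
Run σ = ⟨abaa⟩ on Q: start {v0}
  [1] a ⇒ {v1}
  [2] b ⇒ {v3, v4}
  [3] a ⇒ {v7}
  [4] a ⇒ ∅  — Q cannot continue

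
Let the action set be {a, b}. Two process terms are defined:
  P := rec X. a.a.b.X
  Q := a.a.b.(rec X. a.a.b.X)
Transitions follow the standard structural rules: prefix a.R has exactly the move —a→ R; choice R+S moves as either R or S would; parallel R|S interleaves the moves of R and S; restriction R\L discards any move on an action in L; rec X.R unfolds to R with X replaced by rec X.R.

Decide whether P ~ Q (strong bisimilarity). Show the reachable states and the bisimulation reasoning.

bisimilar

LTS(P): 3 reachable states
  s0 = rec X. a.a.b.X | ··a··> s1
  s1 = a.b.(rec X. a.a.b.X) | ··a··> s2
  s2 = b.(rec X. a.a.b.X) | ··b··> s0
LTS(Q): 4 reachable states
  t0 = a.a.b.(rec X. a.a.b.X) | ··a··> t1
  t1 = a.b.(rec X. a.a.b.X) | ··a··> t2
  t2 = b.(rec X. a.a.b.X) | ··b··> t3
  t3 = rec X. a.a.b.X | ··a··> t1
Coarsest stable partition (strong bisimilarity classes):
  B0 = {s0, t0, t3}
  B1 = {s1, t1}
  B2 = {s2, t2}
s0 ∈ B0, t0 ∈ B0 → same block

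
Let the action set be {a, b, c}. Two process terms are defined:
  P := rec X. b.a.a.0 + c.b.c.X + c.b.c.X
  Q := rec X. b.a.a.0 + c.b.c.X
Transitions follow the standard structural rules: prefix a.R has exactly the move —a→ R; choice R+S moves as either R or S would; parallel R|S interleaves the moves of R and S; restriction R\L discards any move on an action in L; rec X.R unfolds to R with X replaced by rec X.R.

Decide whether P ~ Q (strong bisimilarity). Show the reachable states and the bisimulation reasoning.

P's transition system — 6 states:
  s0 = rec X. b.a.a.0 + c.b.c.X + c.b.c.X | —b→ s1, —c→ s2
  s1 = a.a.0 | —a→ s3
  s2 = b.c.(rec X. b.a.a.0 + c.b.c.X + c.b.c.X) | —b→ s4
  s3 = a.0 | —a→ s5
  s4 = c.(rec X. b.a.a.0 + c.b.c.X + c.b.c.X) | —c→ s0
  s5 = 0 | deadlocked
Q's transition system — 6 states:
  t0 = rec X. b.a.a.0 + c.b.c.X | —b→ t1, —c→ t2
  t1 = a.a.0 | —a→ t3
  t2 = b.c.(rec X. b.a.a.0 + c.b.c.X) | —b→ t4
  t3 = a.0 | —a→ t5
  t4 = c.(rec X. b.a.a.0 + c.b.c.X) | —c→ t0
  t5 = 0 | deadlocked
Partition-refinement fixed point:
  B0 = {s0, t0}
  B1 = {s2, t2}
  B2 = {s4, t4}
  B3 = {s1, t1}
  B4 = {s3, t3}
  B5 = {s5, t5}
s0 ∈ B0, t0 ∈ B0 → same block

YES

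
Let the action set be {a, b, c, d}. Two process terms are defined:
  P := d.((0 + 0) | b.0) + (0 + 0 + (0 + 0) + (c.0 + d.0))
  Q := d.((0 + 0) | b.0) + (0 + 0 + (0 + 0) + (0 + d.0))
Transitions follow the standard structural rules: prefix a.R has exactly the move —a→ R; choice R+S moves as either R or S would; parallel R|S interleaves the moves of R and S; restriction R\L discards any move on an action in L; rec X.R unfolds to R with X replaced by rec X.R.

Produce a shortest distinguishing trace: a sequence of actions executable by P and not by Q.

c

P's transition system — 4 states:
  s0 = d.((0 + 0) | b.0) + (0 + 0 + (0 + 0) + (c.0 + d.0)) → —c→ s1, —d→ s1, —d→ s2
  s1 = 0 → stopped
  s2 = (0 + 0) | b.0 → —b→ s3
  s3 = (0 + 0) | 0 → stopped
Q's transition system — 4 states:
  t0 = d.((0 + 0) | b.0) + (0 + 0 + (0 + 0) + (0 + d.0)) → —d→ t1, —d→ t2
  t1 = (0 + 0) | b.0 → —b→ t3
  t2 = 0 → stopped
  t3 = (0 + 0) | 0 → stopped
Executing c from P (initial set {s0}):
  after c @ step 1: {s1}
  ✓ P
Executing c from Q (initial set {t0}):
  after c @ step 1: ∅  — Q cannot continue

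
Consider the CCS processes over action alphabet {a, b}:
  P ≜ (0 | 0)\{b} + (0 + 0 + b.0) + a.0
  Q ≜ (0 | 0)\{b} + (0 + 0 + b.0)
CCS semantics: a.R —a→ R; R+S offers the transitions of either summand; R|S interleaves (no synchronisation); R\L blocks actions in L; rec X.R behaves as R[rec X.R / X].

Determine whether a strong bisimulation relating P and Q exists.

NO

Reachable graph of P (2 states):
  m0 = (0 | 0)\{b} + (0 + 0 + b.0) + a.0 | ··a··> m1, ··b··> m1
  m1 = 0 | (no moves)
Reachable graph of Q (2 states):
  n0 = (0 | 0)\{b} + (0 + 0 + b.0) | ··b··> n1
  n1 = 0 | (no moves)
Partition-refinement fixed point:
  B0 = {m0}
  B1 = {m1, n1}
  B2 = {n0}
m0 ∈ B0, n0 ∈ B2 → different blocks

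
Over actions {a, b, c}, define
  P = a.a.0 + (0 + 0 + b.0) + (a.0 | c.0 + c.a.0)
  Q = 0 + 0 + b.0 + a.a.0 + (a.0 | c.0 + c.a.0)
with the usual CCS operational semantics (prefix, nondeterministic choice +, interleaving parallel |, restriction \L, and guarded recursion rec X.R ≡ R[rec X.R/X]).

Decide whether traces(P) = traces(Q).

Reachable graph of P (6 states):
  m0 = a.a.0 + (0 + 0 + b.0) + (a.0 | c.0 + c.a.0) → --a--▸ m1, --a--▸ m2, --b--▸ m3, --c--▸ m2, --c--▸ m4
  m1 = 0 | c.0 → --c--▸ m5
  m2 = a.0 → --a--▸ m3
  m3 = 0 → stopped
  m4 = a.0 | 0 → --a--▸ m5
  m5 = 0 | 0 → stopped
Reachable graph of Q (6 states):
  n0 = 0 + 0 + b.0 + a.a.0 + (a.0 | c.0 + c.a.0) → --a--▸ n1, --a--▸ n2, --b--▸ n3, --c--▸ n2, --c--▸ n4
  n1 = 0 | c.0 → --c--▸ n5
  n2 = a.0 → --a--▸ n3
  n3 = 0 → stopped
  n4 = a.0 | 0 → --a--▸ n5
  n5 = 0 | 0 → stopped
Bisimilarity quotient blocks:
  B0 = {m0, n0}
  B1 = {m2, m4, n2, n4}
  B2 = {m3, m5, n3, n5}
  B3 = {m1, n1}
m0 ∈ B0, n0 ∈ B0 → same block
Bisimilar ⇒ trace-equivalent.

trace-equivalent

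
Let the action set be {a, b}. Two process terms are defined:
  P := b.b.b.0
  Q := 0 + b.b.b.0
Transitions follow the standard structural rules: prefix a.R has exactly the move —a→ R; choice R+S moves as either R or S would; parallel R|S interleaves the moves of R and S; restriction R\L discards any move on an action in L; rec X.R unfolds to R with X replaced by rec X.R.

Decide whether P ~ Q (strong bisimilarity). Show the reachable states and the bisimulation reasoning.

P ~ Q

Reachable graph of P (4 states):
  u0 = b.b.b.0 | =b=> u1
  u1 = b.b.0 | =b=> u2
  u2 = b.0 | =b=> u3
  u3 = 0 | stopped
Reachable graph of Q (4 states):
  v0 = 0 + b.b.b.0 | =b=> v1
  v1 = b.b.0 | =b=> v2
  v2 = b.0 | =b=> v3
  v3 = 0 | stopped
Partition-refinement fixed point:
  B0 = {u0, v0}
  B1 = {u1, v1}
  B2 = {u2, v2}
  B3 = {u3, v3}
u0 ∈ B0, v0 ∈ B0 → same block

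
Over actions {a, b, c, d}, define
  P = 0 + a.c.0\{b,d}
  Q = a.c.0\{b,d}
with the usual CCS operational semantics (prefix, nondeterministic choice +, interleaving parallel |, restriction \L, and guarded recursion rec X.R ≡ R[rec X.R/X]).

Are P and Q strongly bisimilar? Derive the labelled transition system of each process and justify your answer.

P ~ Q

P's transition system — 3 states:
  m0 = 0 + a.c.0\{b,d} → =a=> m1
  m1 = c.0\{b,d} → =c=> m2
  m2 = 0\{b,d} → deadlocked
Q's transition system — 3 states:
  n0 = a.c.0\{b,d} → =a=> n1
  n1 = c.0\{b,d} → =c=> n2
  n2 = 0\{b,d} → deadlocked
Partition-refinement fixed point:
  B0 = {m0, n0}
  B1 = {m1, n1}
  B2 = {m2, n2}
m0 ∈ B0, n0 ∈ B0 → same block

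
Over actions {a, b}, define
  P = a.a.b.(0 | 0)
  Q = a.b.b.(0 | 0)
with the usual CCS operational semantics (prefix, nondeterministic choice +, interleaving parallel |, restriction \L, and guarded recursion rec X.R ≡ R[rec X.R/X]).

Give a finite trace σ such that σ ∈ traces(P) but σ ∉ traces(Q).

aa

LTS(P): 4 reachable states
  u0 = a.a.b.(0 | 0) | -a-> u1
  u1 = a.b.(0 | 0) | -a-> u2
  u2 = b.(0 | 0) | -b-> u3
  u3 = 0 | 0 | stopped
LTS(Q): 4 reachable states
  v0 = a.b.b.(0 | 0) | -a-> v1
  v1 = b.b.(0 | 0) | -b-> v2
  v2 = b.(0 | 0) | -b-> v3
  v3 = 0 | 0 | stopped
Executing aa from P (initial set {u0}):
  [1] a ⇒ {u1}
  [2] a ⇒ {u2}
  — P admits the full trace.
Executing aa from Q (initial set {v0}):
  [1] a ⇒ {v1}
  [2] a ⇒ ∅ (Q stuck)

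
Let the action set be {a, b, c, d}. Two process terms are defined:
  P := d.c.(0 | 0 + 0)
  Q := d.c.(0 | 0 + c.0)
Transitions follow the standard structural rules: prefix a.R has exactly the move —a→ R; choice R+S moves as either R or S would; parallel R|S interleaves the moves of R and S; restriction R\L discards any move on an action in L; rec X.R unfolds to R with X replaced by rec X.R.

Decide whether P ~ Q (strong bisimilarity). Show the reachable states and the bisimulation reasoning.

not bisimilar

Reachable graph of P (3 states):
  m0 = d.c.(0 | 0 + 0) → -d-> m1
  m1 = c.(0 | 0 + 0) → -c-> m2
  m2 = 0 | 0 + 0 → deadlocked
Reachable graph of Q (4 states):
  n0 = d.c.(0 | 0 + c.0) → -d-> n1
  n1 = c.(0 | 0 + c.0) → -c-> n2
  n2 = 0 | 0 + c.0 → -c-> n3
  n3 = 0 → deadlocked
Bisimilarity quotient blocks:
  B0 = {m0}
  B1 = {m1, n2}
  B2 = {m2, n3}
  B3 = {n0}
  B4 = {n1}
m0 ∈ B0, n0 ∈ B3 → different blocks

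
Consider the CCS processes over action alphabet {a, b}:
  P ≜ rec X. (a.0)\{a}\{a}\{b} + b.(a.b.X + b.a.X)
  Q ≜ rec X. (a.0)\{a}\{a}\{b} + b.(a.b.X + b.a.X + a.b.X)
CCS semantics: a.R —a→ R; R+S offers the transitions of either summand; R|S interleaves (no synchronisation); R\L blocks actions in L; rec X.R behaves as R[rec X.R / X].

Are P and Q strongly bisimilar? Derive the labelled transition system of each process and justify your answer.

Reachable graph of P (4 states):
  u0 = rec X. (a.0)\{a}\{a}\{b} + b.(a.b.X + b.a.X) :: =b=> u1
  u1 = a.b.(rec X. (a.0)\{a}\{a}\{b} + b.(a.b.X + b.a.X)) + b.a.(rec X. (a.0)\{a}\{a}\{b} + b.(a.b.X + b.a.X)) :: =a=> u2, =b=> u3
  u2 = b.(rec X. (a.0)\{a}\{a}\{b} + b.(a.b.X + b.a.X)) :: =b=> u0
  u3 = a.(rec X. (a.0)\{a}\{a}\{b} + b.(a.b.X + b.a.X)) :: =a=> u0
Reachable graph of Q (4 states):
  v0 = rec X. (a.0)\{a}\{a}\{b} + b.(a.b.X + b.a.X + a.b.X) :: =b=> v1
  v1 = a.b.(rec X. (a.0)\{a}\{a}\{b} + b.(a.b.X + b.a.X + a.b.X)) + b.a.(rec X. (a.0)\{a}\{a}\{b} + b.(a.b.X + b.a.X + a.b.X)) + a.b.(rec X. (a.0)\{a}\{a}\{b} + b.(a.b.X + b.a.X + a.b.X)) :: =a=> v2, =b=> v3
  v2 = b.(rec X. (a.0)\{a}\{a}\{b} + b.(a.b.X + b.a.X + a.b.X)) :: =b=> v0
  v3 = a.(rec X. (a.0)\{a}\{a}\{b} + b.(a.b.X + b.a.X + a.b.X)) :: =a=> v0
Partition-refinement fixed point:
  B0 = {u0, v0}
  B1 = {u1, v1}
  B2 = {u2, v2}
  B3 = {u3, v3}
u0 ∈ B0, v0 ∈ B0 → same block

bisimilar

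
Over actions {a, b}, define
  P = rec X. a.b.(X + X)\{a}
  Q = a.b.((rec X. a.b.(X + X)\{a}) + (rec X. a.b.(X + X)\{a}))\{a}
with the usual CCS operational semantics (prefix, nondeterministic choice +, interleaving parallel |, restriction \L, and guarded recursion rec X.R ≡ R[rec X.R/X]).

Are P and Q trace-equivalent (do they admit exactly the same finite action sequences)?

trace-equivalent

Reachable graph of P (3 states):
  u0 = rec X. a.b.(X + X)\{a} ⊢ =a=> u1
  u1 = b.((rec X. a.b.(X + X)\{a}) + (rec X. a.b.(X + X)\{a}))\{a} ⊢ =b=> u2
  u2 = ((rec X. a.b.(X + X)\{a}) + (rec X. a.b.(X + X)\{a}))\{a} ⊢ ∅
Reachable graph of Q (3 states):
  v0 = a.b.((rec X. a.b.(X + X)\{a}) + (rec X. a.b.(X + X)\{a}))\{a} ⊢ =a=> v1
  v1 = b.((rec X. a.b.(X + X)\{a}) + (rec X. a.b.(X + X)\{a}))\{a} ⊢ =b=> v2
  v2 = ((rec X. a.b.(X + X)\{a}) + (rec X. a.b.(X + X)\{a}))\{a} ⊢ ∅
Partition-refinement fixed point:
  B0 = {u0, v0}
  B1 = {u1, v1}
  B2 = {u2, v2}
u0 ∈ B0, v0 ∈ B0 → same block
Bisimilar ⇒ trace-equivalent.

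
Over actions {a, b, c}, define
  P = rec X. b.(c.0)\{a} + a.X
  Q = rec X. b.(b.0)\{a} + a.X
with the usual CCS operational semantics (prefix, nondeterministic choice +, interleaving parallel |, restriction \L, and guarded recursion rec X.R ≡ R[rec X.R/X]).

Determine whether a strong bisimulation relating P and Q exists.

NO

LTS(P): 3 reachable states
  p0 = rec X. b.(c.0)\{a} + a.X has moves =a=> p0, =b=> p1
  p1 = (c.0)\{a} has moves =c=> p2
  p2 = 0\{a} has moves deadlocked
LTS(Q): 3 reachable states
  q0 = rec X. b.(b.0)\{a} + a.X has moves =a=> q0, =b=> q1
  q1 = (b.0)\{a} has moves =b=> q2
  q2 = 0\{a} has moves deadlocked
Partition-refinement fixed point:
  B0 = {p0}
  B1 = {p1}
  B2 = {p2, q2}
  B3 = {q0}
  B4 = {q1}
p0 ∈ B0, q0 ∈ B3 → different blocks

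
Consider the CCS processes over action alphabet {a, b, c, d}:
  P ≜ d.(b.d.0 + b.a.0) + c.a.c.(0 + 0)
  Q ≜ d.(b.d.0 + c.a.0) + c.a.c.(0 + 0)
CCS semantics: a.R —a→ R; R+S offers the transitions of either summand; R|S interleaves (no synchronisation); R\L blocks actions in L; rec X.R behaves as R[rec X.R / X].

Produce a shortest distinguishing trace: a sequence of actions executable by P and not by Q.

P's transition system — 8 states:
  p0 = d.(b.d.0 + b.a.0) + c.a.c.(0 + 0) ⊢ =c=> p1, =d=> p2
  p1 = a.c.(0 + 0) ⊢ =a=> p3
  p2 = b.d.0 + b.a.0 ⊢ =b=> p4, =b=> p5
  p3 = c.(0 + 0) ⊢ =c=> p6
  p4 = a.0 ⊢ =a=> p7
  p5 = d.0 ⊢ =d=> p7
  p6 = 0 + 0 ⊢ stopped
  p7 = 0 ⊢ stopped
Q's transition system — 8 states:
  q0 = d.(b.d.0 + c.a.0) + c.a.c.(0 + 0) ⊢ =c=> q1, =d=> q2
  q1 = a.c.(0 + 0) ⊢ =a=> q3
  q2 = b.d.0 + c.a.0 ⊢ =b=> q4, =c=> q5
  q3 = c.(0 + 0) ⊢ =c=> q6
  q4 = d.0 ⊢ =d=> q7
  q5 = a.0 ⊢ =a=> q7
  q6 = 0 + 0 ⊢ stopped
  q7 = 0 ⊢ stopped
Executing dba from P (initial set {p0}):
  after d @ step 1: {p2}
  after b @ step 2: {p4, p5}
  after a @ step 3: {p7}
  ✓ P
Executing dba from Q (initial set {q0}):
  after d @ step 1: {q2}
  after b @ step 2: {q4}
  after a @ step 3: ∅  — Q cannot continue

dba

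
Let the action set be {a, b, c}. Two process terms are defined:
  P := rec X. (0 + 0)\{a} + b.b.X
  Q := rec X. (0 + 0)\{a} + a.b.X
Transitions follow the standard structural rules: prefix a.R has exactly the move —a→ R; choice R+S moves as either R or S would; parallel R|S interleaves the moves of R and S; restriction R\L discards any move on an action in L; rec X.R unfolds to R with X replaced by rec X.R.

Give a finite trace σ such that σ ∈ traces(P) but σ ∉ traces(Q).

P's transition system — 2 states:
  s0 = rec X. (0 + 0)\{a} + b.b.X | ··b··> s1
  s1 = b.(rec X. (0 + 0)\{a} + b.b.X) | ··b··> s0
Q's transition system — 2 states:
  t0 = rec X. (0 + 0)\{a} + a.b.X | ··a··> t1
  t1 = b.(rec X. (0 + 0)\{a} + a.b.X) | ··b··> t0
Run σ = ⟨b⟩ on P: start {s0}
  [1] b ⇒ {s1}
  — P admits the full trace.
Run σ = ⟨b⟩ on Q: start {t0}
  [1] b ⇒ no successor for Q

b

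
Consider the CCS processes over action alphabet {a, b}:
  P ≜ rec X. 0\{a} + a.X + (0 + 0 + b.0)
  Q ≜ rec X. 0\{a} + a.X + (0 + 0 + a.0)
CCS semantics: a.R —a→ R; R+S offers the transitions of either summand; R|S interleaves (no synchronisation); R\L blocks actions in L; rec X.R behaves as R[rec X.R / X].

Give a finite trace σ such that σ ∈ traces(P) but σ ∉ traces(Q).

Reachable graph of P (2 states):
  m0 = rec X. 0\{a} + a.X + (0 + 0 + b.0) :: —a→ m0, —b→ m1
  m1 = 0 :: stopped
Reachable graph of Q (2 states):
  n0 = rec X. 0\{a} + a.X + (0 + 0 + a.0) :: —a→ n0, —a→ n1
  n1 = 0 :: stopped
Executing b from P (initial set {m0}):
  step 1 (b): {m1}
  P completes σ.
Executing b from Q (initial set {n0}):
  step 1 (b): ∅  — Q cannot continue

b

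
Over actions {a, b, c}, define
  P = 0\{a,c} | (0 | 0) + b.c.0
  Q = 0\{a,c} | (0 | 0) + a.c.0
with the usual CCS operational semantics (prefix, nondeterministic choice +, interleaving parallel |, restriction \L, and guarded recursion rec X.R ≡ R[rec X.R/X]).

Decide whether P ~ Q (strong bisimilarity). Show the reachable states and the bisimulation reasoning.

NO

Reachable graph of P (3 states):
  m0 = 0\{a,c} | (0 | 0) + b.c.0 has moves —b→ m1
  m1 = c.0 has moves —c→ m2
  m2 = 0 has moves (no moves)
Reachable graph of Q (3 states):
  n0 = 0\{a,c} | (0 | 0) + a.c.0 has moves —a→ n1
  n1 = c.0 has moves —c→ n2
  n2 = 0 has moves (no moves)
Coarsest stable partition (strong bisimilarity classes):
  B0 = {m0}
  B1 = {m1, n1}
  B2 = {m2, n2}
  B3 = {n0}
m0 ∈ B0, n0 ∈ B3 → different blocks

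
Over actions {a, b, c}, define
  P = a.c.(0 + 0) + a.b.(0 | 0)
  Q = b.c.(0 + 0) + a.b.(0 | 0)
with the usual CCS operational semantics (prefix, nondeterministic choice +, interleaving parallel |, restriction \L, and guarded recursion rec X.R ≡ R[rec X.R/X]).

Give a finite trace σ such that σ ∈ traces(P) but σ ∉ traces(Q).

ac

P's transition system — 5 states:
  p0 = a.c.(0 + 0) + a.b.(0 | 0) ⊢ --a--▸ p1, --a--▸ p2
  p1 = b.(0 | 0) ⊢ --b--▸ p3
  p2 = c.(0 + 0) ⊢ --c--▸ p4
  p3 = 0 | 0 ⊢ deadlocked
  p4 = 0 + 0 ⊢ deadlocked
Q's transition system — 5 states:
  q0 = b.c.(0 + 0) + a.b.(0 | 0) ⊢ --a--▸ q1, --b--▸ q2
  q1 = b.(0 | 0) ⊢ --b--▸ q3
  q2 = c.(0 + 0) ⊢ --c--▸ q4
  q3 = 0 | 0 ⊢ deadlocked
  q4 = 0 + 0 ⊢ deadlocked
Run σ = ⟨ac⟩ on P: start {p0}
  step 1 (a): {p1, p2}
  step 2 (c): {p4}
  P completes σ.
Run σ = ⟨ac⟩ on Q: start {q0}
  step 1 (a): {q1}
  step 2 (c): no successor for Q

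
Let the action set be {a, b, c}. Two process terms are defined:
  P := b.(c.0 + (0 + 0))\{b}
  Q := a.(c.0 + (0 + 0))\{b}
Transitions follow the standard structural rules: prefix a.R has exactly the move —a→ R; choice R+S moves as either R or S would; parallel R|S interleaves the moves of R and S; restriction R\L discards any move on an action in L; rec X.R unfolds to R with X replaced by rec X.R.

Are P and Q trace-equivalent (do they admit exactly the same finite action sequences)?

LTS(P): 3 reachable states
  p0 = b.(c.0 + (0 + 0))\{b} | —b→ p1
  p1 = (c.0 + (0 + 0))\{b} | —c→ p2
  p2 = 0\{b} | (no moves)
LTS(Q): 3 reachable states
  q0 = a.(c.0 + (0 + 0))\{b} | —a→ q1
  q1 = (c.0 + (0 + 0))\{b} | —c→ q2
  q2 = 0\{b} | (no moves)
Run σ = ⟨b⟩ on P: start {p0}
  step 1 (b): {p1}
  — P admits the full trace.
Run σ = ⟨b⟩ on Q: start {q0}
  step 1 (b): no successor for Q

NO — witness ⟨b⟩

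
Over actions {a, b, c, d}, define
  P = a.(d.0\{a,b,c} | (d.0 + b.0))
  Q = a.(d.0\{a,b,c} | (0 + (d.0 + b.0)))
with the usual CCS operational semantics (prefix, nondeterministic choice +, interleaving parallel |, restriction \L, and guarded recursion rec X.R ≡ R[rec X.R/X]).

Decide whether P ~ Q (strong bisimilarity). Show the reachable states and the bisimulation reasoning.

P's transition system — 5 states:
  s0 = a.(d.0\{a,b,c} | (d.0 + b.0)) :: =a=> s1
  s1 = d.0\{a,b,c} | (d.0 + b.0) :: =b=> s2, =d=> s2, =d=> s3
  s2 = d.0\{a,b,c} | 0 :: =d=> s4
  s3 = 0\{a,b,c} | (d.0 + b.0) :: =b=> s4, =d=> s4
  s4 = 0\{a,b,c} | 0 :: (no moves)
Q's transition system — 5 states:
  t0 = a.(d.0\{a,b,c} | (0 + (d.0 + b.0))) :: =a=> t1
  t1 = d.0\{a,b,c} | (0 + (d.0 + b.0)) :: =b=> t2, =d=> t2, =d=> t3
  t2 = d.0\{a,b,c} | 0 :: =d=> t4
  t3 = 0\{a,b,c} | (0 + (d.0 + b.0)) :: =b=> t4, =d=> t4
  t4 = 0\{a,b,c} | 0 :: (no moves)
Coarsest stable partition (strong bisimilarity classes):
  B0 = {s0, t0}
  B1 = {s1, t1}
  B2 = {s3, t3}
  B3 = {s4, t4}
  B4 = {s2, t2}
s0 ∈ B0, t0 ∈ B0 → same block

P ~ Q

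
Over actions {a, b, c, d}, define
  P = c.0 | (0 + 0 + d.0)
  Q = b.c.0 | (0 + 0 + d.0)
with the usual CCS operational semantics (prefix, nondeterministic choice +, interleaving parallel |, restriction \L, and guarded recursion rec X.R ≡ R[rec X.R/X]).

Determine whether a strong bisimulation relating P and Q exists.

not bisimilar

Reachable graph of P (4 states):
  u0 = c.0 | (0 + 0 + d.0) | ··c··> u1, ··d··> u2
  u1 = 0 | (0 + 0 + d.0) | ··d··> u3
  u2 = c.0 | 0 | ··c··> u3
  u3 = 0 | 0 | ∅
Reachable graph of Q (6 states):
  v0 = b.c.0 | (0 + 0 + d.0) | ··b··> v1, ··d··> v2
  v1 = c.0 | (0 + 0 + d.0) | ··c··> v3, ··d··> v4
  v2 = b.c.0 | 0 | ··b··> v4
  v3 = 0 | (0 + 0 + d.0) | ··d··> v5
  v4 = c.0 | 0 | ··c··> v5
  v5 = 0 | 0 | ∅
Bisimilarity quotient blocks:
  B0 = {u0, v1}
  B1 = {u1, v3}
  B2 = {u3, v5}
  B3 = {u2, v4}
  B4 = {v0}
  B5 = {v2}
u0 ∈ B0, v0 ∈ B4 → different blocks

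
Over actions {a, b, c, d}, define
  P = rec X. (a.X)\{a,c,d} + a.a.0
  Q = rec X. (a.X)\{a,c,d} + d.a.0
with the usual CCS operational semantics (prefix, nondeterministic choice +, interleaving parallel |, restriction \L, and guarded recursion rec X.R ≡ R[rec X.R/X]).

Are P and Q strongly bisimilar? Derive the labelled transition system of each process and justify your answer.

P ≁ Q

LTS(P): 3 reachable states
  p0 = rec X. (a.X)\{a,c,d} + a.a.0 | =a=> p1
  p1 = a.0 | =a=> p2
  p2 = 0 | stopped
LTS(Q): 3 reachable states
  q0 = rec X. (a.X)\{a,c,d} + d.a.0 | =d=> q1
  q1 = a.0 | =a=> q2
  q2 = 0 | stopped
Coarsest stable partition (strong bisimilarity classes):
  B0 = {p0}
  B1 = {p1, q1}
  B2 = {p2, q2}
  B3 = {q0}
p0 ∈ B0, q0 ∈ B3 → different blocks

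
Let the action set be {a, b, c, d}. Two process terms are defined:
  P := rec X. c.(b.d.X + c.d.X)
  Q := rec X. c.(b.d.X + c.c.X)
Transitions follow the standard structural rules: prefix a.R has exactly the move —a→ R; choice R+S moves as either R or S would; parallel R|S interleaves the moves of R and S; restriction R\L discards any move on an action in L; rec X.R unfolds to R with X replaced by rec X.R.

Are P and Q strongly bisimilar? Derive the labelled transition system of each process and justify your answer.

not bisimilar

LTS(P): 3 reachable states
  p0 = rec X. c.(b.d.X + c.d.X) ⊢ =c=> p1
  p1 = b.d.(rec X. c.(b.d.X + c.d.X)) + c.d.(rec X. c.(b.d.X + c.d.X)) ⊢ =b=> p2, =c=> p2
  p2 = d.(rec X. c.(b.d.X + c.d.X)) ⊢ =d=> p0
LTS(Q): 4 reachable states
  q0 = rec X. c.(b.d.X + c.c.X) ⊢ =c=> q1
  q1 = b.d.(rec X. c.(b.d.X + c.c.X)) + c.c.(rec X. c.(b.d.X + c.c.X)) ⊢ =b=> q2, =c=> q3
  q2 = d.(rec X. c.(b.d.X + c.c.X)) ⊢ =d=> q0
  q3 = c.(rec X. c.(b.d.X + c.c.X)) ⊢ =c=> q0
Coarsest stable partition (strong bisimilarity classes):
  B0 = {p0}
  B1 = {p1}
  B2 = {p2}
  B3 = {q0}
  B4 = {q1}
  B5 = {q3}
  B6 = {q2}
p0 ∈ B0, q0 ∈ B3 → different blocks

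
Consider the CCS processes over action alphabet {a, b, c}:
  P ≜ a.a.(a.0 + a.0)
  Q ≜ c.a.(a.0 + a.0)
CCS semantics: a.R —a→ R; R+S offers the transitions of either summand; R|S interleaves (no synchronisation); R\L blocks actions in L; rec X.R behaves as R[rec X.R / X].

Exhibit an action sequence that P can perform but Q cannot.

a

P's transition system — 4 states:
  m0 = a.a.(a.0 + a.0) has moves ··a··> m1
  m1 = a.(a.0 + a.0) has moves ··a··> m2
  m2 = a.0 + a.0 has moves ··a··> m3
  m3 = 0 has moves deadlocked
Q's transition system — 4 states:
  n0 = c.a.(a.0 + a.0) has moves ··c··> n1
  n1 = a.(a.0 + a.0) has moves ··a··> n2
  n2 = a.0 + a.0 has moves ··a··> n3
  n3 = 0 has moves deadlocked
Run σ = ⟨a⟩ on P: start {m0}
  step 1 (a): {m1}
  — P admits the full trace.
Run σ = ⟨a⟩ on Q: start {n0}
  step 1 (a): ∅ (Q stuck)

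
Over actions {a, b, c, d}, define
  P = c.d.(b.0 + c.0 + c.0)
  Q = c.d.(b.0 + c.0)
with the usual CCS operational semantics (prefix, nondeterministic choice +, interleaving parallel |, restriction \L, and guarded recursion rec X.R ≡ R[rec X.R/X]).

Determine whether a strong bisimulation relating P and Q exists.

P's transition system — 4 states:
  m0 = c.d.(b.0 + c.0 + c.0) | --c--▸ m1
  m1 = d.(b.0 + c.0 + c.0) | --d--▸ m2
  m2 = b.0 + c.0 + c.0 | --b--▸ m3, --c--▸ m3
  m3 = 0 | ·
Q's transition system — 4 states:
  n0 = c.d.(b.0 + c.0) | --c--▸ n1
  n1 = d.(b.0 + c.0) | --d--▸ n2
  n2 = b.0 + c.0 | --b--▸ n3, --c--▸ n3
  n3 = 0 | ·
Coarsest stable partition (strong bisimilarity classes):
  B0 = {m0, n0}
  B1 = {m1, n1}
  B2 = {m2, n2}
  B3 = {m3, n3}
m0 ∈ B0, n0 ∈ B0 → same block

bisimilar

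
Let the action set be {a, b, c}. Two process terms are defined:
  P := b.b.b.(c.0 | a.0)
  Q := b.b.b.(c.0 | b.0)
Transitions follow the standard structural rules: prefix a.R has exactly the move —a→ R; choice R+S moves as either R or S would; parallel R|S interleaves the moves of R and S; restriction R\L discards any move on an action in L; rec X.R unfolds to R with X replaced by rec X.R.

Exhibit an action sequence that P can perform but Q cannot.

bbba

Reachable graph of P (7 states):
  m0 = b.b.b.(c.0 | a.0) has moves --b--▸ m1
  m1 = b.b.(c.0 | a.0) has moves --b--▸ m2
  m2 = b.(c.0 | a.0) has moves --b--▸ m3
  m3 = c.0 | a.0 has moves --a--▸ m4, --c--▸ m5
  m4 = c.0 | 0 has moves --c--▸ m6
  m5 = 0 | a.0 has moves --a--▸ m6
  m6 = 0 | 0 has moves ∅
Reachable graph of Q (7 states):
  n0 = b.b.b.(c.0 | b.0) has moves --b--▸ n1
  n1 = b.b.(c.0 | b.0) has moves --b--▸ n2
  n2 = b.(c.0 | b.0) has moves --b--▸ n3
  n3 = c.0 | b.0 has moves --b--▸ n4, --c--▸ n5
  n4 = c.0 | 0 has moves --c--▸ n6
  n5 = 0 | b.0 has moves --b--▸ n6
  n6 = 0 | 0 has moves ∅
Trace ⟨bbba⟩ through P, begin at {m0}:
  [1] b ⇒ {m1}
  [2] b ⇒ {m2}
  [3] b ⇒ {m3}
  [4] a ⇒ {m4}
  ✓ P
Trace ⟨bbba⟩ through Q, begin at {n0}:
  [1] b ⇒ {n1}
  [2] b ⇒ {n2}
  [3] b ⇒ {n3}
  [4] a ⇒ ∅ (Q stuck)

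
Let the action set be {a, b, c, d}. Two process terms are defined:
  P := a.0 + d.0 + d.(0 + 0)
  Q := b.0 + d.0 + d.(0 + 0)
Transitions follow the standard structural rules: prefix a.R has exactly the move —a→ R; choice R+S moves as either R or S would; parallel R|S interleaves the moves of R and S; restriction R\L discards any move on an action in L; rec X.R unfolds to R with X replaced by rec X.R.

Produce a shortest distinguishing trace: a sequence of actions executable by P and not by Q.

a

Reachable graph of P (3 states):
  m0 = a.0 + d.0 + d.(0 + 0) has moves --a--▸ m1, --d--▸ m1, --d--▸ m2
  m1 = 0 has moves stopped
  m2 = 0 + 0 has moves stopped
Reachable graph of Q (3 states):
  n0 = b.0 + d.0 + d.(0 + 0) has moves --b--▸ n1, --d--▸ n1, --d--▸ n2
  n1 = 0 has moves stopped
  n2 = 0 + 0 has moves stopped
Executing a from P (initial set {m0}):
  [1] a ⇒ {m1}
  — P admits the full trace.
Executing a from Q (initial set {n0}):
  [1] a ⇒ ∅  — Q cannot continue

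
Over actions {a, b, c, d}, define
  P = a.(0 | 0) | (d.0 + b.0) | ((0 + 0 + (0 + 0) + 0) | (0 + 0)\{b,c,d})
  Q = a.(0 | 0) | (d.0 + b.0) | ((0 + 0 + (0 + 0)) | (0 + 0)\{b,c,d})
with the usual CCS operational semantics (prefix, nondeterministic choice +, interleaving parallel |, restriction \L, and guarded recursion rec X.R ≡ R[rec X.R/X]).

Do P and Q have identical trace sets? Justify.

YES

Reachable graph of P (4 states):
  u0 = a.(0 | 0) | (d.0 + b.0) | ((0 + 0 + (0 + 0) + 0) | (0 + 0)\{b,c,d}) | =a=> u1, =b=> u2, =d=> u2
  u1 = 0 | 0 | (d.0 + b.0) | ((0 + 0 + (0 + 0) + 0) | (0 + 0)\{b,c,d}) | =b=> u3, =d=> u3
  u2 = a.(0 | 0) | 0 | ((0 + 0 + (0 + 0) + 0) | (0 + 0)\{b,c,d}) | =a=> u3
  u3 = 0 | 0 | 0 | ((0 + 0 + (0 + 0) + 0) | (0 + 0)\{b,c,d}) | stopped
Reachable graph of Q (4 states):
  v0 = a.(0 | 0) | (d.0 + b.0) | ((0 + 0 + (0 + 0)) | (0 + 0)\{b,c,d}) | =a=> v1, =b=> v2, =d=> v2
  v1 = 0 | 0 | (d.0 + b.0) | ((0 + 0 + (0 + 0)) | (0 + 0)\{b,c,d}) | =b=> v3, =d=> v3
  v2 = a.(0 | 0) | 0 | ((0 + 0 + (0 + 0)) | (0 + 0)\{b,c,d}) | =a=> v3
  v3 = 0 | 0 | 0 | ((0 + 0 + (0 + 0)) | (0 + 0)\{b,c,d}) | stopped
Partition-refinement fixed point:
  B0 = {u0, v0}
  B1 = {u2, v2}
  B2 = {u3, v3}
  B3 = {u1, v1}
u0 ∈ B0, v0 ∈ B0 → same block
Bisimilar ⇒ trace-equivalent.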